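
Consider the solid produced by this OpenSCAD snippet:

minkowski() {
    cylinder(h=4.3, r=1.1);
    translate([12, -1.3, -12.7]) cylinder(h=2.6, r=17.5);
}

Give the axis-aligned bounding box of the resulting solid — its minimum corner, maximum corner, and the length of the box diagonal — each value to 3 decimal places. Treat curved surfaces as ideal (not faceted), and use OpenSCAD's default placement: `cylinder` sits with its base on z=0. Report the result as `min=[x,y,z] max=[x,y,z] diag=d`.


A = translate([12, -1.3, -12.7]) cylinder(h=2.6, r=17.5) → bbox [-5.5,-18.8,-12.7] .. [29.5,16.2,-10.1]
B = cylinder(h=4.3, r=1.1) → bbox [-1.1,-1.1,0] .. [1.1,1.1,4.3]
lo = A.lo+B.lo = [-5.5-1.1, -18.8-1.1, -12.7+0] = [-6.600,-19.900,-12.700]
hi = A.hi+B.hi = [29.5+1.1, 16.2+1.1, -10.1+4.3] = [30.600,17.300,-5.800]
diag = √(37.2²+37.2²+6.9²) = √2815.29 = 53.059

min=[-6.600,-19.900,-12.700] max=[30.600,17.300,-5.800] diag=53.059


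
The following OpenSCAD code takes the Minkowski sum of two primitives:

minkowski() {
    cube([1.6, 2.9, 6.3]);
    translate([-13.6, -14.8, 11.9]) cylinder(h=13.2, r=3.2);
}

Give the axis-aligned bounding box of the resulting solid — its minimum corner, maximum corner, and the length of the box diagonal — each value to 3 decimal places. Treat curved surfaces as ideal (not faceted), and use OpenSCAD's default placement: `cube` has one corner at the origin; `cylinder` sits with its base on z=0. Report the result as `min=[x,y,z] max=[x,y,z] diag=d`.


min=[-16.800,-18.000,11.900] max=[-8.800,-8.700,31.400] diag=23.038

A = translate([-13.6, -14.8, 11.9]) cylinder(h=13.2, r=3.2) → bbox [-16.8,-18,11.9] .. [-10.4,-11.6,25.1]
B = cube([1.6, 2.9, 6.3]) → bbox [0,0,0] .. [1.6,2.9,6.3]
lo = A.lo+B.lo = [-16.8+0, -18+0, 11.9+0] = [-16.800,-18.000,11.900]
hi = A.hi+B.hi = [-10.4+1.6, -11.6+2.9, 25.1+6.3] = [-8.800,-8.700,31.400]
diag = √(8²+9.3²+19.5²) = √530.74 = 23.038


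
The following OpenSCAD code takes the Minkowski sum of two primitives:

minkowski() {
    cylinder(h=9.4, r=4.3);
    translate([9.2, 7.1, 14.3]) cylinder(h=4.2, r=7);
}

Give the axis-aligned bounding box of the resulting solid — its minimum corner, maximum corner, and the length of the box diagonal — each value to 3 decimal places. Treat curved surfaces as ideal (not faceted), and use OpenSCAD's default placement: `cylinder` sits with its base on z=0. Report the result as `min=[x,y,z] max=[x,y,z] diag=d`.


A = translate([9.2, 7.1, 14.3]) cylinder(h=4.2, r=7) → bbox [2.2,0.1,14.3] .. [16.2,14.1,18.5]
B = cylinder(h=9.4, r=4.3) → bbox [-4.3,-4.3,0] .. [4.3,4.3,9.4]
lo = A.lo+B.lo = [2.2-4.3, 0.1-4.3, 14.3+0] = [-2.100,-4.200,14.300]
hi = A.hi+B.hi = [16.2+4.3, 14.1+4.3, 18.5+9.4] = [20.500,18.400,27.900]
diag = √(22.6²+22.6²+13.6²) = √1206.48 = 34.734

min=[-2.100,-4.200,14.300] max=[20.500,18.400,27.900] diag=34.734


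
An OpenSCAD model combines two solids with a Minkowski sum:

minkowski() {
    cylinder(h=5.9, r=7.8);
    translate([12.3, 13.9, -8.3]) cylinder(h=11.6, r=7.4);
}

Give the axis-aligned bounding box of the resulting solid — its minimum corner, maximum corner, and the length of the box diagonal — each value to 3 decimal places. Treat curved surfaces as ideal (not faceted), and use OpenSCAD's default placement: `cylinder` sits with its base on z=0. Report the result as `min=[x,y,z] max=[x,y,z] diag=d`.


A = translate([12.3, 13.9, -8.3]) cylinder(h=11.6, r=7.4) → bbox [4.9,6.5,-8.3] .. [19.7,21.3,3.3]
B = cylinder(h=5.9, r=7.8) → bbox [-7.8,-7.8,0] .. [7.8,7.8,5.9]
lo = A.lo+B.lo = [4.9-7.8, 6.5-7.8, -8.3+0] = [-2.900,-1.300,-8.300]
hi = A.hi+B.hi = [19.7+7.8, 21.3+7.8, 3.3+5.9] = [27.500,29.100,9.200]
diag = √(30.4²+30.4²+17.5²) = √2154.57 = 46.417

min=[-2.900,-1.300,-8.300] max=[27.500,29.100,9.200] diag=46.417


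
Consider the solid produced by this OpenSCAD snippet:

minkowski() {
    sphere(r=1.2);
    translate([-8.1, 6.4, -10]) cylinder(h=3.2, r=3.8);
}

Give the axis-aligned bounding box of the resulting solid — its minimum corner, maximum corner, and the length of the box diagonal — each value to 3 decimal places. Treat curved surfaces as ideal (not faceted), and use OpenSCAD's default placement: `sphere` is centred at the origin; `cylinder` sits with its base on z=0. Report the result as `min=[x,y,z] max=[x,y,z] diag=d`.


A = translate([-8.1, 6.4, -10]) cylinder(h=3.2, r=3.8) → bbox [-11.9,2.6,-10] .. [-4.3,10.2,-6.8]
B = sphere(r=1.2) → bbox [-1.2,-1.2,-1.2] .. [1.2,1.2,1.2]
lo = A.lo+B.lo = [-11.9-1.2, 2.6-1.2, -10-1.2] = [-13.100,1.400,-11.200]
hi = A.hi+B.hi = [-4.3+1.2, 10.2+1.2, -6.8+1.2] = [-3.100,11.400,-5.600]
diag = √(10²+10²+5.6²) = √231.36 = 15.211

min=[-13.100,1.400,-11.200] max=[-3.100,11.400,-5.600] diag=15.211


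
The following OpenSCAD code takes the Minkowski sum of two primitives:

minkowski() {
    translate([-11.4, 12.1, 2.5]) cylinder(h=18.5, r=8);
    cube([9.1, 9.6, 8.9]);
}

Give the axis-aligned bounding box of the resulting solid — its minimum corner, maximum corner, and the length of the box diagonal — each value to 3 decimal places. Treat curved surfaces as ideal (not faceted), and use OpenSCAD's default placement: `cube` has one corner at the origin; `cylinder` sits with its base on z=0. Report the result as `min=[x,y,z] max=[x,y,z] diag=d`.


min=[-19.400,4.100,2.500] max=[5.700,29.700,29.900] diag=45.123

A = translate([-11.4, 12.1, 2.5]) cylinder(h=18.5, r=8) → bbox [-19.4,4.1,2.5] .. [-3.4,20.1,21]
B = cube([9.1, 9.6, 8.9]) → bbox [0,0,0] .. [9.1,9.6,8.9]
lo = A.lo+B.lo = [-19.4+0, 4.1+0, 2.5+0] = [-19.400,4.100,2.500]
hi = A.hi+B.hi = [-3.4+9.1, 20.1+9.6, 21+8.9] = [5.700,29.700,29.900]
diag = √(25.1²+25.6²+27.4²) = √2036.13 = 45.123


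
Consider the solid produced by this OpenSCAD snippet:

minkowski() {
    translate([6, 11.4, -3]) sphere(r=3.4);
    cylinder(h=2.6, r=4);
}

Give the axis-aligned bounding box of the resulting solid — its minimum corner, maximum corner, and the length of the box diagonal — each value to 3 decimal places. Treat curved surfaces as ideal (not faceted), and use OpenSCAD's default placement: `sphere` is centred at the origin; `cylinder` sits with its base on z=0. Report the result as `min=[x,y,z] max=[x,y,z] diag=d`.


min=[-1.400,4.000,-6.400] max=[13.400,18.800,3.000] diag=22.944

A = translate([6, 11.4, -3]) sphere(r=3.4) → bbox [2.6,8,-6.4] .. [9.4,14.8,0.4]
B = cylinder(h=2.6, r=4) → bbox [-4,-4,0] .. [4,4,2.6]
lo = A.lo+B.lo = [2.6-4, 8-4, -6.4+0] = [-1.400,4.000,-6.400]
hi = A.hi+B.hi = [9.4+4, 14.8+4, 0.4+2.6] = [13.400,18.800,3.000]
diag = √(14.8²+14.8²+9.4²) = √526.44 = 22.944


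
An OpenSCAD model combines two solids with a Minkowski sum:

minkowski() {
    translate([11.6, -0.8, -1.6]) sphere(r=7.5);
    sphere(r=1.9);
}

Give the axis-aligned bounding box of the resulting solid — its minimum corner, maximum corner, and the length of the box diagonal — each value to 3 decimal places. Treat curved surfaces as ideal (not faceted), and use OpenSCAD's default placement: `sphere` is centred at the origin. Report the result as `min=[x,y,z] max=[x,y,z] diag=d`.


min=[2.200,-10.200,-11.000] max=[21.000,8.600,7.800] diag=32.563

A = translate([11.6, -0.8, -1.6]) sphere(r=7.5) → bbox [4.1,-8.3,-9.1] .. [19.1,6.7,5.9]
B = sphere(r=1.9) → bbox [-1.9,-1.9,-1.9] .. [1.9,1.9,1.9]
lo = A.lo+B.lo = [4.1-1.9, -8.3-1.9, -9.1-1.9] = [2.200,-10.200,-11.000]
hi = A.hi+B.hi = [19.1+1.9, 6.7+1.9, 5.9+1.9] = [21.000,8.600,7.800]
diag = √(18.8²+18.8²+18.8²) = √1060.32 = 32.563


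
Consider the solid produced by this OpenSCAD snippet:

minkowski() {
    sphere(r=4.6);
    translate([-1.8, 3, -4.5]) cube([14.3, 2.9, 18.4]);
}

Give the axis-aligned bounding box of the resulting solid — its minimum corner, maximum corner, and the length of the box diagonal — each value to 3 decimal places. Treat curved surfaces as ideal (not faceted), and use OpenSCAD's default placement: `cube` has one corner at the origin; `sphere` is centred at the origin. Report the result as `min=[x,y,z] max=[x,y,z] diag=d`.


min=[-6.400,-1.600,-9.100] max=[17.100,10.500,18.500] diag=38.215

A = translate([-1.8, 3, -4.5]) cube([14.3, 2.9, 18.4]) → bbox [-1.8,3,-4.5] .. [12.5,5.9,13.9]
B = sphere(r=4.6) → bbox [-4.6,-4.6,-4.6] .. [4.6,4.6,4.6]
lo = A.lo+B.lo = [-1.8-4.6, 3-4.6, -4.5-4.6] = [-6.400,-1.600,-9.100]
hi = A.hi+B.hi = [12.5+4.6, 5.9+4.6, 13.9+4.6] = [17.100,10.500,18.500]
diag = √(23.5²+12.1²+27.6²) = √1460.42 = 38.215


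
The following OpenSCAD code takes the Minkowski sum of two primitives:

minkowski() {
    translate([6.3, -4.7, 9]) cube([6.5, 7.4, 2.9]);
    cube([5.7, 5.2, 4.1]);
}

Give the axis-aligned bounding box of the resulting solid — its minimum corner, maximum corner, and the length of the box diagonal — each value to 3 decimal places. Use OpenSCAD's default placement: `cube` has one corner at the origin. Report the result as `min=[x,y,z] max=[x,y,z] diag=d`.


min=[6.300,-4.700,9.000] max=[18.500,7.900,16.000] diag=18.884

A = translate([6.3, -4.7, 9]) cube([6.5, 7.4, 2.9]) → bbox [6.3,-4.7,9] .. [12.8,2.7,11.9]
B = cube([5.7, 5.2, 4.1]) → bbox [0,0,0] .. [5.7,5.2,4.1]
lo = A.lo+B.lo = [6.3+0, -4.7+0, 9+0] = [6.300,-4.700,9.000]
hi = A.hi+B.hi = [12.8+5.7, 2.7+5.2, 11.9+4.1] = [18.500,7.900,16.000]
diag = √(12.2²+12.6²+7²) = √356.6 = 18.884


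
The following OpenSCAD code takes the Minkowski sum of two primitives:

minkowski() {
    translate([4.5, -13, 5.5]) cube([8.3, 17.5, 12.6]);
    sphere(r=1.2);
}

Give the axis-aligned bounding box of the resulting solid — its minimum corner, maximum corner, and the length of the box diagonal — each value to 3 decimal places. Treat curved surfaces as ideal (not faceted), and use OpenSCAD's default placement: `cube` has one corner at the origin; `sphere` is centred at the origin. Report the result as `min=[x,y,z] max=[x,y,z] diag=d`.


min=[3.300,-14.200,4.300] max=[14.000,5.700,19.300] diag=27.120

A = translate([4.5, -13, 5.5]) cube([8.3, 17.5, 12.6]) → bbox [4.5,-13,5.5] .. [12.8,4.5,18.1]
B = sphere(r=1.2) → bbox [-1.2,-1.2,-1.2] .. [1.2,1.2,1.2]
lo = A.lo+B.lo = [4.5-1.2, -13-1.2, 5.5-1.2] = [3.300,-14.200,4.300]
hi = A.hi+B.hi = [12.8+1.2, 4.5+1.2, 18.1+1.2] = [14.000,5.700,19.300]
diag = √(10.7²+19.9²+15²) = √735.5 = 27.120


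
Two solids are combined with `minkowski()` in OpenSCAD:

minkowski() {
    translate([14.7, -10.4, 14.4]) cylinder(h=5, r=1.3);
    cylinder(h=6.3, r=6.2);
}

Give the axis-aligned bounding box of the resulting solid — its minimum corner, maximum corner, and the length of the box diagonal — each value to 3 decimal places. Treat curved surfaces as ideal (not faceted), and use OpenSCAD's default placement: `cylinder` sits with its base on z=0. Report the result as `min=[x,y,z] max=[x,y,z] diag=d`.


A = translate([14.7, -10.4, 14.4]) cylinder(h=5, r=1.3) → bbox [13.4,-11.7,14.4] .. [16,-9.1,19.4]
B = cylinder(h=6.3, r=6.2) → bbox [-6.2,-6.2,0] .. [6.2,6.2,6.3]
lo = A.lo+B.lo = [13.4-6.2, -11.7-6.2, 14.4+0] = [7.200,-17.900,14.400]
hi = A.hi+B.hi = [16+6.2, -9.1+6.2, 19.4+6.3] = [22.200,-2.900,25.700]
diag = √(15²+15²+11.3²) = √577.69 = 24.035

min=[7.200,-17.900,14.400] max=[22.200,-2.900,25.700] diag=24.035


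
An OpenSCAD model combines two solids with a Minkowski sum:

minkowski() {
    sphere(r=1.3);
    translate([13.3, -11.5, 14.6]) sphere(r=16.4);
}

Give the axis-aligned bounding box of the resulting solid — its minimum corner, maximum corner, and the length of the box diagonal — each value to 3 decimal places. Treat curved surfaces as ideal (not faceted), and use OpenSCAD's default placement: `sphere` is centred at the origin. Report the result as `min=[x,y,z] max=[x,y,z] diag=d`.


A = translate([13.3, -11.5, 14.6]) sphere(r=16.4) → bbox [-3.1,-27.9,-1.8] .. [29.7,4.9,31]
B = sphere(r=1.3) → bbox [-1.3,-1.3,-1.3] .. [1.3,1.3,1.3]
lo = A.lo+B.lo = [-3.1-1.3, -27.9-1.3, -1.8-1.3] = [-4.400,-29.200,-3.100]
hi = A.hi+B.hi = [29.7+1.3, 4.9+1.3, 31+1.3] = [31.000,6.200,32.300]
diag = √(35.4²+35.4²+35.4²) = √3759.48 = 61.315

min=[-4.400,-29.200,-3.100] max=[31.000,6.200,32.300] diag=61.315


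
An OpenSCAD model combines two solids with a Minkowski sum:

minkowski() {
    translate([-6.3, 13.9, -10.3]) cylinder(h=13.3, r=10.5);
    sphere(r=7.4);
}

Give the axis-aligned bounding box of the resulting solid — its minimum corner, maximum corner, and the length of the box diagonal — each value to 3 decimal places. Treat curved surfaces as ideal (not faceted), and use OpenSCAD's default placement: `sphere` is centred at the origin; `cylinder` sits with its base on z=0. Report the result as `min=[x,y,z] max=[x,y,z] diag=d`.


A = translate([-6.3, 13.9, -10.3]) cylinder(h=13.3, r=10.5) → bbox [-16.8,3.4,-10.3] .. [4.2,24.4,3]
B = sphere(r=7.4) → bbox [-7.4,-7.4,-7.4] .. [7.4,7.4,7.4]
lo = A.lo+B.lo = [-16.8-7.4, 3.4-7.4, -10.3-7.4] = [-24.200,-4.000,-17.700]
hi = A.hi+B.hi = [4.2+7.4, 24.4+7.4, 3+7.4] = [11.600,31.800,10.400]
diag = √(35.8²+35.8²+28.1²) = √3352.89 = 57.904

min=[-24.200,-4.000,-17.700] max=[11.600,31.800,10.400] diag=57.904


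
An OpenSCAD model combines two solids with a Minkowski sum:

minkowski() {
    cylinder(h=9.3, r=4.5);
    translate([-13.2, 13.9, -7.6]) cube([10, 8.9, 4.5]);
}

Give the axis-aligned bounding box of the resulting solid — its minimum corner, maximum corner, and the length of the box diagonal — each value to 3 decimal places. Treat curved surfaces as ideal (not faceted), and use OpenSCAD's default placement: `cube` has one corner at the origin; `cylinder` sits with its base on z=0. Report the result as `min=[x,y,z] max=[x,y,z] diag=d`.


A = translate([-13.2, 13.9, -7.6]) cube([10, 8.9, 4.5]) → bbox [-13.2,13.9,-7.6] .. [-3.2,22.8,-3.1]
B = cylinder(h=9.3, r=4.5) → bbox [-4.5,-4.5,0] .. [4.5,4.5,9.3]
lo = A.lo+B.lo = [-13.2-4.5, 13.9-4.5, -7.6+0] = [-17.700,9.400,-7.600]
hi = A.hi+B.hi = [-3.2+4.5, 22.8+4.5, -3.1+9.3] = [1.300,27.300,6.200]
diag = √(19²+17.9²+13.8²) = √871.85 = 29.527

min=[-17.700,9.400,-7.600] max=[1.300,27.300,6.200] diag=29.527


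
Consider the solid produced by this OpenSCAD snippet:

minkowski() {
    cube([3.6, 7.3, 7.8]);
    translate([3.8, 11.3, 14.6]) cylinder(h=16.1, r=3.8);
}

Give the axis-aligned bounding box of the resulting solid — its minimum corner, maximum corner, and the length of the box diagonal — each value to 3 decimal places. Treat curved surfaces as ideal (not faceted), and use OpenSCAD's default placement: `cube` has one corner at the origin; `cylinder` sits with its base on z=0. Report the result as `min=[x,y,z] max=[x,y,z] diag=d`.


A = translate([3.8, 11.3, 14.6]) cylinder(h=16.1, r=3.8) → bbox [0,7.5,14.6] .. [7.6,15.1,30.7]
B = cube([3.6, 7.3, 7.8]) → bbox [0,0,0] .. [3.6,7.3,7.8]
lo = A.lo+B.lo = [0+0, 7.5+0, 14.6+0] = [0.000,7.500,14.600]
hi = A.hi+B.hi = [7.6+3.6, 15.1+7.3, 30.7+7.8] = [11.200,22.400,38.500]
diag = √(11.2²+14.9²+23.9²) = √918.66 = 30.309

min=[0.000,7.500,14.600] max=[11.200,22.400,38.500] diag=30.309


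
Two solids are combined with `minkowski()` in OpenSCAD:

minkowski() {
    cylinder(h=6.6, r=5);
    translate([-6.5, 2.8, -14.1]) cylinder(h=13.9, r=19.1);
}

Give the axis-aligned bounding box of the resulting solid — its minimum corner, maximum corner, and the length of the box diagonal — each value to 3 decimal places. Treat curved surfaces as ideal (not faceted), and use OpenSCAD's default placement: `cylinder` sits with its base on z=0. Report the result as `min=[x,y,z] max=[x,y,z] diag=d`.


min=[-30.600,-21.300,-14.100] max=[17.600,26.900,6.400] diag=71.181

A = translate([-6.5, 2.8, -14.1]) cylinder(h=13.9, r=19.1) → bbox [-25.6,-16.3,-14.1] .. [12.6,21.9,-0.2]
B = cylinder(h=6.6, r=5) → bbox [-5,-5,0] .. [5,5,6.6]
lo = A.lo+B.lo = [-25.6-5, -16.3-5, -14.1+0] = [-30.600,-21.300,-14.100]
hi = A.hi+B.hi = [12.6+5, 21.9+5, -0.2+6.6] = [17.600,26.900,6.400]
diag = √(48.2²+48.2²+20.5²) = √5066.73 = 71.181


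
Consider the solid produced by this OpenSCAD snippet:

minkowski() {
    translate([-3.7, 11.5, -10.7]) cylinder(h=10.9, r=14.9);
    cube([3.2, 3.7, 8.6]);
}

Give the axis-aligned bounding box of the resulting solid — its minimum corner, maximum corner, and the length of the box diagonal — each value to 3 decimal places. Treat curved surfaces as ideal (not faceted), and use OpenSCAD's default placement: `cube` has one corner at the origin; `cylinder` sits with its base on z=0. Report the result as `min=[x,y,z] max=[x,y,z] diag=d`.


A = translate([-3.7, 11.5, -10.7]) cylinder(h=10.9, r=14.9) → bbox [-18.6,-3.4,-10.7] .. [11.2,26.4,0.2]
B = cube([3.2, 3.7, 8.6]) → bbox [0,0,0] .. [3.2,3.7,8.6]
lo = A.lo+B.lo = [-18.6+0, -3.4+0, -10.7+0] = [-18.600,-3.400,-10.700]
hi = A.hi+B.hi = [11.2+3.2, 26.4+3.7, 0.2+8.6] = [14.400,30.100,8.800]
diag = √(33²+33.5²+19.5²) = √2591.5 = 50.907

min=[-18.600,-3.400,-10.700] max=[14.400,30.100,8.800] diag=50.907


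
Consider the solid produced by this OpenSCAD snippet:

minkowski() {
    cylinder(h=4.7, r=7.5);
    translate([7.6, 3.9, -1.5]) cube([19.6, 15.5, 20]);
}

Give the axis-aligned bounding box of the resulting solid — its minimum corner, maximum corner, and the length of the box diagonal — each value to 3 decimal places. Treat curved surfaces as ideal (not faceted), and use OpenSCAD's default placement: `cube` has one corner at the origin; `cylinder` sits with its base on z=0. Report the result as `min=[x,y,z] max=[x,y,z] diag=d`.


min=[0.100,-3.600,-1.500] max=[34.700,26.900,23.200] diag=52.321

A = translate([7.6, 3.9, -1.5]) cube([19.6, 15.5, 20]) → bbox [7.6,3.9,-1.5] .. [27.2,19.4,18.5]
B = cylinder(h=4.7, r=7.5) → bbox [-7.5,-7.5,0] .. [7.5,7.5,4.7]
lo = A.lo+B.lo = [7.6-7.5, 3.9-7.5, -1.5+0] = [0.100,-3.600,-1.500]
hi = A.hi+B.hi = [27.2+7.5, 19.4+7.5, 18.5+4.7] = [34.700,26.900,23.200]
diag = √(34.6²+30.5²+24.7²) = √2737.5 = 52.321


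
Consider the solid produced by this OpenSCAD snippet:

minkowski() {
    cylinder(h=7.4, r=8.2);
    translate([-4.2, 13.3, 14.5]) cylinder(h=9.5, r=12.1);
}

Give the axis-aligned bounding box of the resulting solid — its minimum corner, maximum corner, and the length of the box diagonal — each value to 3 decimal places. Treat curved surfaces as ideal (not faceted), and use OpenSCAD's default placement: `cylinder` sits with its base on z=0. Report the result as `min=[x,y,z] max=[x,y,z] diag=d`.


min=[-24.500,-7.000,14.500] max=[16.100,33.600,31.400] diag=59.853

A = translate([-4.2, 13.3, 14.5]) cylinder(h=9.5, r=12.1) → bbox [-16.3,1.2,14.5] .. [7.9,25.4,24]
B = cylinder(h=7.4, r=8.2) → bbox [-8.2,-8.2,0] .. [8.2,8.2,7.4]
lo = A.lo+B.lo = [-16.3-8.2, 1.2-8.2, 14.5+0] = [-24.500,-7.000,14.500]
hi = A.hi+B.hi = [7.9+8.2, 25.4+8.2, 24+7.4] = [16.100,33.600,31.400]
diag = √(40.6²+40.6²+16.9²) = √3582.33 = 59.853


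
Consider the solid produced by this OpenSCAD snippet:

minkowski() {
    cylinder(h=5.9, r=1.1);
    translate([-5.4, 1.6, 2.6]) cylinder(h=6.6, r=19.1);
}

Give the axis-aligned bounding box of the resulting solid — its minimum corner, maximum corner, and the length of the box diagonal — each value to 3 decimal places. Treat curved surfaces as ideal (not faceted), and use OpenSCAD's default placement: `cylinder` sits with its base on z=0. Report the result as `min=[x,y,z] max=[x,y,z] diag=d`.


min=[-25.600,-18.600,2.600] max=[14.800,21.800,15.100] diag=58.486

A = translate([-5.4, 1.6, 2.6]) cylinder(h=6.6, r=19.1) → bbox [-24.5,-17.5,2.6] .. [13.7,20.7,9.2]
B = cylinder(h=5.9, r=1.1) → bbox [-1.1,-1.1,0] .. [1.1,1.1,5.9]
lo = A.lo+B.lo = [-24.5-1.1, -17.5-1.1, 2.6+0] = [-25.600,-18.600,2.600]
hi = A.hi+B.hi = [13.7+1.1, 20.7+1.1, 9.2+5.9] = [14.800,21.800,15.100]
diag = √(40.4²+40.4²+12.5²) = √3420.57 = 58.486


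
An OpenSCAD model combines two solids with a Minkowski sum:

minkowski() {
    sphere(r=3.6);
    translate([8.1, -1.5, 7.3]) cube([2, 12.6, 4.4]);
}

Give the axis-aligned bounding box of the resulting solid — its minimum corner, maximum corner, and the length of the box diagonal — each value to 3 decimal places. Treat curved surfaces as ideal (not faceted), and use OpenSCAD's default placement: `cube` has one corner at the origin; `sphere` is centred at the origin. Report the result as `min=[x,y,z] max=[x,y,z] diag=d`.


A = translate([8.1, -1.5, 7.3]) cube([2, 12.6, 4.4]) → bbox [8.1,-1.5,7.3] .. [10.1,11.1,11.7]
B = sphere(r=3.6) → bbox [-3.6,-3.6,-3.6] .. [3.6,3.6,3.6]
lo = A.lo+B.lo = [8.1-3.6, -1.5-3.6, 7.3-3.6] = [4.500,-5.100,3.700]
hi = A.hi+B.hi = [10.1+3.6, 11.1+3.6, 11.7+3.6] = [13.700,14.700,15.300]
diag = √(9.2²+19.8²+11.6²) = √611.24 = 24.723

min=[4.500,-5.100,3.700] max=[13.700,14.700,15.300] diag=24.723


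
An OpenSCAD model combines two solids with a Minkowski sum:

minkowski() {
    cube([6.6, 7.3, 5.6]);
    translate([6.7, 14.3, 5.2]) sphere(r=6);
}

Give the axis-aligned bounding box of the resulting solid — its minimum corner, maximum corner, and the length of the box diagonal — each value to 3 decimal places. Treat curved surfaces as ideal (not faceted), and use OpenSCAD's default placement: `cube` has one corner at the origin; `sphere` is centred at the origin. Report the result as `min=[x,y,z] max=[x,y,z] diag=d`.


min=[0.700,8.300,-0.800] max=[19.300,27.600,16.800] diag=32.066

A = translate([6.7, 14.3, 5.2]) sphere(r=6) → bbox [0.7,8.3,-0.8] .. [12.7,20.3,11.2]
B = cube([6.6, 7.3, 5.6]) → bbox [0,0,0] .. [6.6,7.3,5.6]
lo = A.lo+B.lo = [0.7+0, 8.3+0, -0.8+0] = [0.700,8.300,-0.800]
hi = A.hi+B.hi = [12.7+6.6, 20.3+7.3, 11.2+5.6] = [19.300,27.600,16.800]
diag = √(18.6²+19.3²+17.6²) = √1028.21 = 32.066


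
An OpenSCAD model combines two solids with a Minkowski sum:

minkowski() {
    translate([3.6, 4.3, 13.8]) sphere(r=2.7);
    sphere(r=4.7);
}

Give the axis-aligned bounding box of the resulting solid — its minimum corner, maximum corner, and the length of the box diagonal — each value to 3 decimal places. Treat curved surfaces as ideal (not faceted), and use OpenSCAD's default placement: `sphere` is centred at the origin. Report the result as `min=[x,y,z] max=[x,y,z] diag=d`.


min=[-3.800,-3.100,6.400] max=[11.000,11.700,21.200] diag=25.634

A = translate([3.6, 4.3, 13.8]) sphere(r=2.7) → bbox [0.9,1.6,11.1] .. [6.3,7,16.5]
B = sphere(r=4.7) → bbox [-4.7,-4.7,-4.7] .. [4.7,4.7,4.7]
lo = A.lo+B.lo = [0.9-4.7, 1.6-4.7, 11.1-4.7] = [-3.800,-3.100,6.400]
hi = A.hi+B.hi = [6.3+4.7, 7+4.7, 16.5+4.7] = [11.000,11.700,21.200]
diag = √(14.8²+14.8²+14.8²) = √657.12 = 25.634


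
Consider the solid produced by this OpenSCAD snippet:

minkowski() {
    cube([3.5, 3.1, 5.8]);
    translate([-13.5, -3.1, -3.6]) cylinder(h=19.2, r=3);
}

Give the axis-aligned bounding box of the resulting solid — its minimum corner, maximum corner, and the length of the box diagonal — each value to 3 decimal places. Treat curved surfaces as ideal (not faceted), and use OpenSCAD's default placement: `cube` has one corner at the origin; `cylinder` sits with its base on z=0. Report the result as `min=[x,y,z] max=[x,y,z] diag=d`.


min=[-16.500,-6.100,-3.600] max=[-7.000,3.000,21.400] diag=28.250

A = translate([-13.5, -3.1, -3.6]) cylinder(h=19.2, r=3) → bbox [-16.5,-6.1,-3.6] .. [-10.5,-0.1,15.6]
B = cube([3.5, 3.1, 5.8]) → bbox [0,0,0] .. [3.5,3.1,5.8]
lo = A.lo+B.lo = [-16.5+0, -6.1+0, -3.6+0] = [-16.500,-6.100,-3.600]
hi = A.hi+B.hi = [-10.5+3.5, -0.1+3.1, 15.6+5.8] = [-7.000,3.000,21.400]
diag = √(9.5²+9.1²+25²) = √798.06 = 28.250


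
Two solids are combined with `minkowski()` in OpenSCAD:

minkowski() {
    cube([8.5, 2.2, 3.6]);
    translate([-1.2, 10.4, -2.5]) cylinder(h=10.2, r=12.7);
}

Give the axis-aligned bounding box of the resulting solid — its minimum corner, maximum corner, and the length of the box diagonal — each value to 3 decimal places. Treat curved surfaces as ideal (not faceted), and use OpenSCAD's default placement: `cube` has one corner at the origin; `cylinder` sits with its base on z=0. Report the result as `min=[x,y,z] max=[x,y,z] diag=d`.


min=[-13.900,-2.300,-2.500] max=[20.000,25.300,11.300] diag=45.841

A = translate([-1.2, 10.4, -2.5]) cylinder(h=10.2, r=12.7) → bbox [-13.9,-2.3,-2.5] .. [11.5,23.1,7.7]
B = cube([8.5, 2.2, 3.6]) → bbox [0,0,0] .. [8.5,2.2,3.6]
lo = A.lo+B.lo = [-13.9+0, -2.3+0, -2.5+0] = [-13.900,-2.300,-2.500]
hi = A.hi+B.hi = [11.5+8.5, 23.1+2.2, 7.7+3.6] = [20.000,25.300,11.300]
diag = √(33.9²+27.6²+13.8²) = √2101.41 = 45.841


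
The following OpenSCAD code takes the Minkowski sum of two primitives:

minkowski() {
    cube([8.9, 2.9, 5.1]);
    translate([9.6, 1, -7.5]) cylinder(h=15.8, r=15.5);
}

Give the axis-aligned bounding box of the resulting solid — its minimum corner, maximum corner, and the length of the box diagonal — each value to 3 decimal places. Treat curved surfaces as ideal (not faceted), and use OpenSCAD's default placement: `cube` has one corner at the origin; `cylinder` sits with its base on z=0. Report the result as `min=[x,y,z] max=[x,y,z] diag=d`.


A = translate([9.6, 1, -7.5]) cylinder(h=15.8, r=15.5) → bbox [-5.9,-14.5,-7.5] .. [25.1,16.5,8.3]
B = cube([8.9, 2.9, 5.1]) → bbox [0,0,0] .. [8.9,2.9,5.1]
lo = A.lo+B.lo = [-5.9+0, -14.5+0, -7.5+0] = [-5.900,-14.500,-7.500]
hi = A.hi+B.hi = [25.1+8.9, 16.5+2.9, 8.3+5.1] = [34.000,19.400,13.400]
diag = √(39.9²+33.9²+20.9²) = √3178.03 = 56.374

min=[-5.900,-14.500,-7.500] max=[34.000,19.400,13.400] diag=56.374


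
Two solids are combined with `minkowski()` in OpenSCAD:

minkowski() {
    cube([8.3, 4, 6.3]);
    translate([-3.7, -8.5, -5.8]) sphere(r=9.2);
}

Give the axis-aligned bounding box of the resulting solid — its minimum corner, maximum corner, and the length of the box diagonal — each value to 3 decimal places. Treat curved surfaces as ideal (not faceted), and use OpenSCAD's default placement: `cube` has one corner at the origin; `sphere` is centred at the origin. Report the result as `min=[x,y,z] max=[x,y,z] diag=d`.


min=[-12.900,-17.700,-15.000] max=[13.800,4.700,9.700] diag=42.717

A = translate([-3.7, -8.5, -5.8]) sphere(r=9.2) → bbox [-12.9,-17.7,-15] .. [5.5,0.7,3.4]
B = cube([8.3, 4, 6.3]) → bbox [0,0,0] .. [8.3,4,6.3]
lo = A.lo+B.lo = [-12.9+0, -17.7+0, -15+0] = [-12.900,-17.700,-15.000]
hi = A.hi+B.hi = [5.5+8.3, 0.7+4, 3.4+6.3] = [13.800,4.700,9.700]
diag = √(26.7²+22.4²+24.7²) = √1824.74 = 42.717


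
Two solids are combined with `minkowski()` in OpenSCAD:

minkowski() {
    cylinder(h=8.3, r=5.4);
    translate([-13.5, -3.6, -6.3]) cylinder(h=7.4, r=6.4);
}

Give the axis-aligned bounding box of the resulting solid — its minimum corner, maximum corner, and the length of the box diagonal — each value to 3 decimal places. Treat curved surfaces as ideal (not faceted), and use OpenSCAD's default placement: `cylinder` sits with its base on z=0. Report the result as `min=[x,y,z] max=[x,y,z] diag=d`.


min=[-25.300,-15.400,-6.300] max=[-1.700,8.200,9.400] diag=36.884

A = translate([-13.5, -3.6, -6.3]) cylinder(h=7.4, r=6.4) → bbox [-19.9,-10,-6.3] .. [-7.1,2.8,1.1]
B = cylinder(h=8.3, r=5.4) → bbox [-5.4,-5.4,0] .. [5.4,5.4,8.3]
lo = A.lo+B.lo = [-19.9-5.4, -10-5.4, -6.3+0] = [-25.300,-15.400,-6.300]
hi = A.hi+B.hi = [-7.1+5.4, 2.8+5.4, 1.1+8.3] = [-1.700,8.200,9.400]
diag = √(23.6²+23.6²+15.7²) = √1360.41 = 36.884


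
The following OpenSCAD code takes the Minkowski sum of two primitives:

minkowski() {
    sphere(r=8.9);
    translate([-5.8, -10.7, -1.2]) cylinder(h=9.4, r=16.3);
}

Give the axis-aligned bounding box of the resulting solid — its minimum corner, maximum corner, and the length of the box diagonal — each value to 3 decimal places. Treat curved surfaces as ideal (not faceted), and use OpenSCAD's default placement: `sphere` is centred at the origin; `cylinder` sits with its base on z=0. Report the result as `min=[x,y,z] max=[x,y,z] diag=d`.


A = translate([-5.8, -10.7, -1.2]) cylinder(h=9.4, r=16.3) → bbox [-22.1,-27,-1.2] .. [10.5,5.6,8.2]
B = sphere(r=8.9) → bbox [-8.9,-8.9,-8.9] .. [8.9,8.9,8.9]
lo = A.lo+B.lo = [-22.1-8.9, -27-8.9, -1.2-8.9] = [-31.000,-35.900,-10.100]
hi = A.hi+B.hi = [10.5+8.9, 5.6+8.9, 8.2+8.9] = [19.400,14.500,17.100]
diag = √(50.4²+50.4²+27.2²) = √5820.16 = 76.290

min=[-31.000,-35.900,-10.100] max=[19.400,14.500,17.100] diag=76.290


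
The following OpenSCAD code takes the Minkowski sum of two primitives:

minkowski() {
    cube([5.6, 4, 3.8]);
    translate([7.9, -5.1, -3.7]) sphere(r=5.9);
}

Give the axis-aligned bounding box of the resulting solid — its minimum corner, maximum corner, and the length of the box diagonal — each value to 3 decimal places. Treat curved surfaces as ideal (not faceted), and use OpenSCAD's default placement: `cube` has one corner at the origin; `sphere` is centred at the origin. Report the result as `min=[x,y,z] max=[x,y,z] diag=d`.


A = translate([7.9, -5.1, -3.7]) sphere(r=5.9) → bbox [2,-11,-9.6] .. [13.8,0.8,2.2]
B = cube([5.6, 4, 3.8]) → bbox [0,0,0] .. [5.6,4,3.8]
lo = A.lo+B.lo = [2+0, -11+0, -9.6+0] = [2.000,-11.000,-9.600]
hi = A.hi+B.hi = [13.8+5.6, 0.8+4, 2.2+3.8] = [19.400,4.800,6.000]
diag = √(17.4²+15.8²+15.6²) = √795.76 = 28.209

min=[2.000,-11.000,-9.600] max=[19.400,4.800,6.000] diag=28.209


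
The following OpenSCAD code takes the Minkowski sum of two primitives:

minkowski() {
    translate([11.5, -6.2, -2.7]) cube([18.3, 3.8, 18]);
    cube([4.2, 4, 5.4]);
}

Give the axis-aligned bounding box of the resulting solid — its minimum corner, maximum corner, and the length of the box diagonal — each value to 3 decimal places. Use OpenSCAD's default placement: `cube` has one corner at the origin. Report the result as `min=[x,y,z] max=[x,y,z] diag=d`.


A = translate([11.5, -6.2, -2.7]) cube([18.3, 3.8, 18]) → bbox [11.5,-6.2,-2.7] .. [29.8,-2.4,15.3]
B = cube([4.2, 4, 5.4]) → bbox [0,0,0] .. [4.2,4,5.4]
lo = A.lo+B.lo = [11.5+0, -6.2+0, -2.7+0] = [11.500,-6.200,-2.700]
hi = A.hi+B.hi = [29.8+4.2, -2.4+4, 15.3+5.4] = [34.000,1.600,20.700]
diag = √(22.5²+7.8²+23.4²) = √1114.65 = 33.386

min=[11.500,-6.200,-2.700] max=[34.000,1.600,20.700] diag=33.386


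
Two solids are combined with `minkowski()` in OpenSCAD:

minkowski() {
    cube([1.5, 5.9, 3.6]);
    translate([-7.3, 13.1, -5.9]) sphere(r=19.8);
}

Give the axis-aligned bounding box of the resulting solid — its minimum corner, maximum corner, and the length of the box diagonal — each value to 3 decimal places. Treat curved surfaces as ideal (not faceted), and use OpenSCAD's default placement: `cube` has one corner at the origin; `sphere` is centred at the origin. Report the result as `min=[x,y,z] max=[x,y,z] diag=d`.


min=[-27.100,-6.700,-25.700] max=[14.000,38.800,17.500] diag=75.005

A = translate([-7.3, 13.1, -5.9]) sphere(r=19.8) → bbox [-27.1,-6.7,-25.7] .. [12.5,32.9,13.9]
B = cube([1.5, 5.9, 3.6]) → bbox [0,0,0] .. [1.5,5.9,3.6]
lo = A.lo+B.lo = [-27.1+0, -6.7+0, -25.7+0] = [-27.100,-6.700,-25.700]
hi = A.hi+B.hi = [12.5+1.5, 32.9+5.9, 13.9+3.6] = [14.000,38.800,17.500]
diag = √(41.1²+45.5²+43.2²) = √5625.7 = 75.005


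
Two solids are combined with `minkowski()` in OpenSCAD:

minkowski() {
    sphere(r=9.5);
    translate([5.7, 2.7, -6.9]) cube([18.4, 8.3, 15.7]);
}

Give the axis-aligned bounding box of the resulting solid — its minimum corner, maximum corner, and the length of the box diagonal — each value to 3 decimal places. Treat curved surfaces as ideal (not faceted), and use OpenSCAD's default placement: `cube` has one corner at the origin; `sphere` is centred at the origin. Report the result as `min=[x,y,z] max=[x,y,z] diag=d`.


min=[-3.800,-6.800,-16.400] max=[33.600,20.500,18.300] diag=57.863

A = translate([5.7, 2.7, -6.9]) cube([18.4, 8.3, 15.7]) → bbox [5.7,2.7,-6.9] .. [24.1,11,8.8]
B = sphere(r=9.5) → bbox [-9.5,-9.5,-9.5] .. [9.5,9.5,9.5]
lo = A.lo+B.lo = [5.7-9.5, 2.7-9.5, -6.9-9.5] = [-3.800,-6.800,-16.400]
hi = A.hi+B.hi = [24.1+9.5, 11+9.5, 8.8+9.5] = [33.600,20.500,18.300]
diag = √(37.4²+27.3²+34.7²) = √3348.14 = 57.863


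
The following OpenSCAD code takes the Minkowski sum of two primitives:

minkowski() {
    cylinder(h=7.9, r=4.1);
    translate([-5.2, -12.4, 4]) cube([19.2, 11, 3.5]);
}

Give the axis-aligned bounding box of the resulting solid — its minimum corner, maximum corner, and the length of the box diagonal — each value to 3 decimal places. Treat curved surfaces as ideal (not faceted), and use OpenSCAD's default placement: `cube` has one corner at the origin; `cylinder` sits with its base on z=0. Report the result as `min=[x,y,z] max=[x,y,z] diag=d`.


A = translate([-5.2, -12.4, 4]) cube([19.2, 11, 3.5]) → bbox [-5.2,-12.4,4] .. [14,-1.4,7.5]
B = cylinder(h=7.9, r=4.1) → bbox [-4.1,-4.1,0] .. [4.1,4.1,7.9]
lo = A.lo+B.lo = [-5.2-4.1, -12.4-4.1, 4+0] = [-9.300,-16.500,4.000]
hi = A.hi+B.hi = [14+4.1, -1.4+4.1, 7.5+7.9] = [18.100,2.700,15.400]
diag = √(27.4²+19.2²+11.4²) = √1249.36 = 35.346

min=[-9.300,-16.500,4.000] max=[18.100,2.700,15.400] diag=35.346


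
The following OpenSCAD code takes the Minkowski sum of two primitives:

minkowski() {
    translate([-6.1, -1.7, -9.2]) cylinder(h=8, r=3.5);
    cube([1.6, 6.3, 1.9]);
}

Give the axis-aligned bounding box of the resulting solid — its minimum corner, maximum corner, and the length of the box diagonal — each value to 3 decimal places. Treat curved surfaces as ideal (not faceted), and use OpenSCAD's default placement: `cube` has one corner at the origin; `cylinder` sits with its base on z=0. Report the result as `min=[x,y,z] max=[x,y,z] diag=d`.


A = translate([-6.1, -1.7, -9.2]) cylinder(h=8, r=3.5) → bbox [-9.6,-5.2,-9.2] .. [-2.6,1.8,-1.2]
B = cube([1.6, 6.3, 1.9]) → bbox [0,0,0] .. [1.6,6.3,1.9]
lo = A.lo+B.lo = [-9.6+0, -5.2+0, -9.2+0] = [-9.600,-5.200,-9.200]
hi = A.hi+B.hi = [-2.6+1.6, 1.8+6.3, -1.2+1.9] = [-1.000,8.100,0.700]
diag = √(8.6²+13.3²+9.9²) = √348.86 = 18.678

min=[-9.600,-5.200,-9.200] max=[-1.000,8.100,0.700] diag=18.678


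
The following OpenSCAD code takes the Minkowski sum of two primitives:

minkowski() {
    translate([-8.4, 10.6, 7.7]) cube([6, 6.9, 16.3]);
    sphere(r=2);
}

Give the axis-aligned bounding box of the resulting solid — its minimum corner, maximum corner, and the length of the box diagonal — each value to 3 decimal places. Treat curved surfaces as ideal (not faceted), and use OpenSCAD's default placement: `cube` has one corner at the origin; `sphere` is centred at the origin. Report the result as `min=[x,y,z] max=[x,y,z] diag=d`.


min=[-10.400,8.600,5.700] max=[-0.400,19.500,26.000] diag=25.118

A = translate([-8.4, 10.6, 7.7]) cube([6, 6.9, 16.3]) → bbox [-8.4,10.6,7.7] .. [-2.4,17.5,24]
B = sphere(r=2) → bbox [-2,-2,-2] .. [2,2,2]
lo = A.lo+B.lo = [-8.4-2, 10.6-2, 7.7-2] = [-10.400,8.600,5.700]
hi = A.hi+B.hi = [-2.4+2, 17.5+2, 24+2] = [-0.400,19.500,26.000]
diag = √(10²+10.9²+20.3²) = √630.9 = 25.118


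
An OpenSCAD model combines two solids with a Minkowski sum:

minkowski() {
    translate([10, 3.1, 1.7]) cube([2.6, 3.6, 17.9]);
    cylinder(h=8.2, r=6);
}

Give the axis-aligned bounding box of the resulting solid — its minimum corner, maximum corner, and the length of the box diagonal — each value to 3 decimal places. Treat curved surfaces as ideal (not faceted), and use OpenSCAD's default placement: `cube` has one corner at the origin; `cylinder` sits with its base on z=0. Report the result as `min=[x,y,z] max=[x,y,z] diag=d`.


A = translate([10, 3.1, 1.7]) cube([2.6, 3.6, 17.9]) → bbox [10,3.1,1.7] .. [12.6,6.7,19.6]
B = cylinder(h=8.2, r=6) → bbox [-6,-6,0] .. [6,6,8.2]
lo = A.lo+B.lo = [10-6, 3.1-6, 1.7+0] = [4.000,-2.900,1.700]
hi = A.hi+B.hi = [12.6+6, 6.7+6, 19.6+8.2] = [18.600,12.700,27.800]
diag = √(14.6²+15.6²+26.1²) = √1137.73 = 33.730

min=[4.000,-2.900,1.700] max=[18.600,12.700,27.800] diag=33.730


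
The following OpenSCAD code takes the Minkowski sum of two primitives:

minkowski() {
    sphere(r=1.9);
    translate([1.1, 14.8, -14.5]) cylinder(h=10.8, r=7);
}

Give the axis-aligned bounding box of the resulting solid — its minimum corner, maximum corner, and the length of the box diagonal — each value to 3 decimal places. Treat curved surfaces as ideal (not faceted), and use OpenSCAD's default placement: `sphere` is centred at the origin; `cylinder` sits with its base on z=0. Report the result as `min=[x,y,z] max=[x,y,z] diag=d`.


A = translate([1.1, 14.8, -14.5]) cylinder(h=10.8, r=7) → bbox [-5.9,7.8,-14.5] .. [8.1,21.8,-3.7]
B = sphere(r=1.9) → bbox [-1.9,-1.9,-1.9] .. [1.9,1.9,1.9]
lo = A.lo+B.lo = [-5.9-1.9, 7.8-1.9, -14.5-1.9] = [-7.800,5.900,-16.400]
hi = A.hi+B.hi = [8.1+1.9, 21.8+1.9, -3.7+1.9] = [10.000,23.700,-1.800]
diag = √(17.8²+17.8²+14.6²) = √846.84 = 29.101

min=[-7.800,5.900,-16.400] max=[10.000,23.700,-1.800] diag=29.101


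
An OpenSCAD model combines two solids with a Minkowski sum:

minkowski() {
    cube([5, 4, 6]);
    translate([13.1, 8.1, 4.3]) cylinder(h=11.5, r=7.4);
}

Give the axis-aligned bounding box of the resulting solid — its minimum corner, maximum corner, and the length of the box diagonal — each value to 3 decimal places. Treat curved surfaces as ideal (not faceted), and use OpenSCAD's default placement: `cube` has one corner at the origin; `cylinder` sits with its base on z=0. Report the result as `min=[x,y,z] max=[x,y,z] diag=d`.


min=[5.700,0.700,4.300] max=[25.500,19.500,21.800] diag=32.430

A = translate([13.1, 8.1, 4.3]) cylinder(h=11.5, r=7.4) → bbox [5.7,0.7,4.3] .. [20.5,15.5,15.8]
B = cube([5, 4, 6]) → bbox [0,0,0] .. [5,4,6]
lo = A.lo+B.lo = [5.7+0, 0.7+0, 4.3+0] = [5.700,0.700,4.300]
hi = A.hi+B.hi = [20.5+5, 15.5+4, 15.8+6] = [25.500,19.500,21.800]
diag = √(19.8²+18.8²+17.5²) = √1051.73 = 32.430


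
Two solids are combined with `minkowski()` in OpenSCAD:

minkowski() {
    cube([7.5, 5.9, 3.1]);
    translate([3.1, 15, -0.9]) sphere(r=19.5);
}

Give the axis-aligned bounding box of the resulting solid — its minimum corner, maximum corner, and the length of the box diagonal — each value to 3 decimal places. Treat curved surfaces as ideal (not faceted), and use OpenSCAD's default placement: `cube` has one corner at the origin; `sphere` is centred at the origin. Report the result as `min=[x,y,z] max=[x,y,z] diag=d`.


A = translate([3.1, 15, -0.9]) sphere(r=19.5) → bbox [-16.4,-4.5,-20.4] .. [22.6,34.5,18.6]
B = cube([7.5, 5.9, 3.1]) → bbox [0,0,0] .. [7.5,5.9,3.1]
lo = A.lo+B.lo = [-16.4+0, -4.5+0, -20.4+0] = [-16.400,-4.500,-20.400]
hi = A.hi+B.hi = [22.6+7.5, 34.5+5.9, 18.6+3.1] = [30.100,40.400,21.700]
diag = √(46.5²+44.9²+42.1²) = √5950.67 = 77.141

min=[-16.400,-4.500,-20.400] max=[30.100,40.400,21.700] diag=77.141


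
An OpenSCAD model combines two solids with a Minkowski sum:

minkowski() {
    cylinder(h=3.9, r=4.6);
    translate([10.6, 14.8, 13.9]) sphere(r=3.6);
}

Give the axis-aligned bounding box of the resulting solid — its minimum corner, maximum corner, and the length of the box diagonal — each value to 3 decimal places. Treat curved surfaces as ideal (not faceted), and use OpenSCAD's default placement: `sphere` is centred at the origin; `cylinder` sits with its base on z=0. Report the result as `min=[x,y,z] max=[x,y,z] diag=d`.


min=[2.400,6.600,10.300] max=[18.800,23.000,21.400] diag=25.712

A = translate([10.6, 14.8, 13.9]) sphere(r=3.6) → bbox [7,11.2,10.3] .. [14.2,18.4,17.5]
B = cylinder(h=3.9, r=4.6) → bbox [-4.6,-4.6,0] .. [4.6,4.6,3.9]
lo = A.lo+B.lo = [7-4.6, 11.2-4.6, 10.3+0] = [2.400,6.600,10.300]
hi = A.hi+B.hi = [14.2+4.6, 18.4+4.6, 17.5+3.9] = [18.800,23.000,21.400]
diag = √(16.4²+16.4²+11.1²) = √661.13 = 25.712


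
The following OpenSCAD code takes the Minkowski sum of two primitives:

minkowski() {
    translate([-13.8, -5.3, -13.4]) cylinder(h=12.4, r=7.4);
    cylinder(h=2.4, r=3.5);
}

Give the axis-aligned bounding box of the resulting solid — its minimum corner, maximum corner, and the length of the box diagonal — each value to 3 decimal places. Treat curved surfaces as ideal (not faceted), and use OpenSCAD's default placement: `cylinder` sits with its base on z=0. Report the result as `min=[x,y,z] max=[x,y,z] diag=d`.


A = translate([-13.8, -5.3, -13.4]) cylinder(h=12.4, r=7.4) → bbox [-21.2,-12.7,-13.4] .. [-6.4,2.1,-1]
B = cylinder(h=2.4, r=3.5) → bbox [-3.5,-3.5,0] .. [3.5,3.5,2.4]
lo = A.lo+B.lo = [-21.2-3.5, -12.7-3.5, -13.4+0] = [-24.700,-16.200,-13.400]
hi = A.hi+B.hi = [-6.4+3.5, 2.1+3.5, -1+2.4] = [-2.900,5.600,1.400]
diag = √(21.8²+21.8²+14.8²) = √1169.52 = 34.198

min=[-24.700,-16.200,-13.400] max=[-2.900,5.600,1.400] diag=34.198
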